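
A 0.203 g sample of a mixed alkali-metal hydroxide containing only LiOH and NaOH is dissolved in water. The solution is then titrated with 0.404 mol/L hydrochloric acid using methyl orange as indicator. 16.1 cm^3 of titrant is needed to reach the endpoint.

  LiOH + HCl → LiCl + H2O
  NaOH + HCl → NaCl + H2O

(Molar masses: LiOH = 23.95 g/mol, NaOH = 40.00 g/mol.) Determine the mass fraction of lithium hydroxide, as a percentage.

n(HCl) = 0.0161 × 0.404 = 6.50 × 10^-3 mol
Let x = n(LiOH), y = n(NaOH).
Titrant: 1x + 1y = 6.50 × 10^-3;  mass: 23.95x + 40.00y = 0.203
Solving, x = 3.56 × 10^-3 mol, y = 2.94 × 10^-3 mol
mass of LiOH = 3.56 × 10^-3 × 23.95 = 0.0853 g
% LiOH = 0.0853 / 0.203 × 100 = 42.0 %

42.0 %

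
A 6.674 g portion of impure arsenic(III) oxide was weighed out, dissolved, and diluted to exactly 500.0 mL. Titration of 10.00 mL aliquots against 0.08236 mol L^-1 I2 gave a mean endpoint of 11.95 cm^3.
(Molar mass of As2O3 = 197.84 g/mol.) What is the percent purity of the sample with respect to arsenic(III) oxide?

72.94 %

As2O3 + 2 I2 + 2 H2O → As2O5 + 4 HI
n(I2) per titration = 0.01195 × 0.08236 = 9.842 × 10^-4 mol
From the 1:2 ratio, n(As2O3) in each aliquot = 1/2 × 9.842 × 10^-4 = 4.921 × 10^-4 mol
n(As2O3) in the whole flask = 4.921 × 10^-4 × 500.0/10.00 = 0.02461 mol
mass of As2O3 = 0.02461 × 197.84 = 4.868 g
% As2O3 = 4.868 / 6.674 × 100 = 72.94 %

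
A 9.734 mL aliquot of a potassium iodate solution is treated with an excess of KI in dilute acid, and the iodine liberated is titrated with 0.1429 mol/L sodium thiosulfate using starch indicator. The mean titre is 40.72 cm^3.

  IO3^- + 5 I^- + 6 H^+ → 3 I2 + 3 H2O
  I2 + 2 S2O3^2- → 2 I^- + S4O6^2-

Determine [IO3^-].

n(S2O3^2-) = 0.04072 × 0.1429 = 5.819 × 10^-3 mol
n(I2) = n(S2O3^2-)/2 = 2.909 × 10^-3 mol
From the 1:3 ratio, n(IO3^-) in the aliquot = 1/3 × 2.909 × 10^-3 = 9.698 × 10^-4 mol
[IO3^-] = 9.698 × 10^-4 / 0.009734 = 0.09963 mol/L

0.09963 mol/L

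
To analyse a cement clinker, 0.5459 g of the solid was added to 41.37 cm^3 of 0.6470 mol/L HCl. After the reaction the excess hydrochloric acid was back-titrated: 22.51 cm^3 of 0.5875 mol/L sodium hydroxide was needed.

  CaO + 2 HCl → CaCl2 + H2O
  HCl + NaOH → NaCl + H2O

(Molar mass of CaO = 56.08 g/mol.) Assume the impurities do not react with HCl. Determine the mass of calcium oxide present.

0.3797 g

n(HCl) added = 0.04137 × 0.6470 = 0.02677 mol
n(NaOH) used in back-titration = 0.02251 × 0.5875 = 0.01322 mol
n(HCl) left over = 0.01322 mol (1:1 ratio)
n(HCl) consumed by analyte = 0.02677 − 0.01322 = 0.01354 mol
From the 1:2 ratio, n(CaO) = 1/2 × 0.01354 = 6.771 × 10^-3 mol
mass of CaO = 6.771 × 10^-3 × 56.08 = 0.3797 g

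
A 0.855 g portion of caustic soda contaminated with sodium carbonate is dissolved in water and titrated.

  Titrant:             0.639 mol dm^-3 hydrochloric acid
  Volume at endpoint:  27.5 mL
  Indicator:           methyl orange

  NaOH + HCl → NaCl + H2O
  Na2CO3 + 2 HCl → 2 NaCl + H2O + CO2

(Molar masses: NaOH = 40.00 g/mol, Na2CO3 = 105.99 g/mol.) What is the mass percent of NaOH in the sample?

n(HCl) = 0.0275 × 0.639 = 0.0176 mol
Let x = n(NaOH), y = n(Na2CO3).
Titrant: 1x + 2y = 0.0176;  mass: 40.00x + 105.99y = 0.855
Solving, x = 5.87 × 10^-3 mol, y = 5.85 × 10^-3 mol
mass of NaOH = 5.87 × 10^-3 × 40.00 = 0.235 g
% NaOH = 0.235 / 0.855 × 100 = 27.5 %

27.5 %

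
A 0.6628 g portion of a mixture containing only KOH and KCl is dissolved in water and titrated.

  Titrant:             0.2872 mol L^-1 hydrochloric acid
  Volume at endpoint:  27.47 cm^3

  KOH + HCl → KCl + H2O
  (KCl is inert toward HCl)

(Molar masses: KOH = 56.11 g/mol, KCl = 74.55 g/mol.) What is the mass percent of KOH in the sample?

66.79 %

n(HCl) = 0.02747 × 0.2872 = 7.889 × 10^-3 mol
Let x = n(KOH), y = n(KCl).
Titrant: 1x = 7.889 × 10^-3;  mass: 56.11x + 74.55y = 0.6628
Solving, x = 7.889 × 10^-3 mol, y = 2.953 × 10^-3 mol
mass of KOH = 7.889 × 10^-3 × 56.11 = 0.4427 g
% KOH = 0.4427 / 0.6628 × 100 = 66.79 %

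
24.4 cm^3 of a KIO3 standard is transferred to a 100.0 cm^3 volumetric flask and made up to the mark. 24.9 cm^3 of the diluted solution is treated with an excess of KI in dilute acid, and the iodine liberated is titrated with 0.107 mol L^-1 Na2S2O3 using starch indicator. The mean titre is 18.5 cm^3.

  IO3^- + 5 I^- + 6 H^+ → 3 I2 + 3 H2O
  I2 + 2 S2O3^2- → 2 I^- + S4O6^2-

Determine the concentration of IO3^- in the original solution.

n(S2O3^2-) = 0.0185 × 0.107 = 1.98 × 10^-3 mol
n(I2) = n(S2O3^2-)/2 = 9.90 × 10^-4 mol
From the 1:3 ratio, n(IO3^-) in the aliquot = 1/3 × 9.90 × 10^-4 = 3.30 × 10^-4 mol
[IO3^-]_dilute = 3.30 × 10^-4 / 0.0249 = 0.0132 mol/L
[IO3^-]_original = 0.0132 × 100.0/24.4 = 0.0543 mol/L

0.0543 mol/L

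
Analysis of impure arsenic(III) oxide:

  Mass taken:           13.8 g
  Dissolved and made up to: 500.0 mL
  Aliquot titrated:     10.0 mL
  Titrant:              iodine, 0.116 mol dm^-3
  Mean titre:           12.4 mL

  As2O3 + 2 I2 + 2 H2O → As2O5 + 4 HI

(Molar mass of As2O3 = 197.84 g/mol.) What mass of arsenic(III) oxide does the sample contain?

7.11 g

n(I2) per titration = 0.0124 × 0.116 = 1.44 × 10^-3 mol
From the 1:2 ratio, n(As2O3) in each aliquot = 1/2 × 1.44 × 10^-3 = 7.19 × 10^-4 mol
n(As2O3) in the whole flask = 7.19 × 10^-4 × 500.0/10.0 = 0.0360 mol
mass of As2O3 = 0.0360 × 197.84 = 7.11 g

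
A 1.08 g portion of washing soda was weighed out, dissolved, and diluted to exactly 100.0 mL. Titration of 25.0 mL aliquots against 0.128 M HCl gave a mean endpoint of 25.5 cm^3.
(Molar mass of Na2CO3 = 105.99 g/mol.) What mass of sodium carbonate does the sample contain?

0.692 g

Na2CO3 + 2 HCl → 2 NaCl + H2O + CO2
n(HCl) per titration = 0.0255 × 0.128 = 3.26 × 10^-3 mol
From the 1:2 ratio, n(Na2CO3) in each aliquot = 1/2 × 3.26 × 10^-3 = 1.63 × 10^-3 mol
n(Na2CO3) in the whole flask = 1.63 × 10^-3 × 100.0/25.0 = 6.53 × 10^-3 mol
mass of Na2CO3 = 6.53 × 10^-3 × 105.99 = 0.692 g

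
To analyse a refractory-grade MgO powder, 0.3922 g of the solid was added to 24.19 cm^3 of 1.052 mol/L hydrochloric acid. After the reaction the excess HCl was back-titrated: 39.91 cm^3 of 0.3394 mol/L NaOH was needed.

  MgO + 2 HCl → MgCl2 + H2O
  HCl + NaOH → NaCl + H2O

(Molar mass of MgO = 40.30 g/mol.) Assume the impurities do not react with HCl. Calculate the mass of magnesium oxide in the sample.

n(HCl) added = 0.02419 × 1.052 = 0.02545 mol
n(NaOH) used in back-titration = 0.03991 × 0.3394 = 0.01355 mol
n(HCl) left over = 0.01355 mol (1:1 ratio)
n(HCl) consumed by analyte = 0.02545 − 0.01355 = 0.01190 mol
From the 1:2 ratio, n(MgO) = 1/2 × 0.01190 = 5.951 × 10^-3 mol
mass of MgO = 5.951 × 10^-3 × 40.30 = 0.2398 g

0.2398 g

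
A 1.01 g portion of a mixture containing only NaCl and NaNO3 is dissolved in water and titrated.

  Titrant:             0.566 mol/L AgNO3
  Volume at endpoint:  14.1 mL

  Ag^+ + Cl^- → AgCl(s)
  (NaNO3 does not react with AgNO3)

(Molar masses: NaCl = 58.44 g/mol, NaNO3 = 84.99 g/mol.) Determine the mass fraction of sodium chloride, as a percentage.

n(AgNO3) = 0.0141 × 0.566 = 7.98 × 10^-3 mol
Let x = n(NaCl), y = n(NaNO3).
Titrant: 1x = 7.98 × 10^-3;  mass: 58.44x + 84.99y = 1.01
Solving, x = 7.98 × 10^-3 mol, y = 6.40 × 10^-3 mol
mass of NaCl = 7.98 × 10^-3 × 58.44 = 0.466 g
% NaCl = 0.466 / 1.01 × 100 = 46.2 %

46.2 %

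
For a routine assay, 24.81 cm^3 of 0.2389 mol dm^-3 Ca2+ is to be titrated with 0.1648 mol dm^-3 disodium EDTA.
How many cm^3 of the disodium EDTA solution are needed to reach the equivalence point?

35.97 mL

Ca^2+ + EDTA^4- → [Ca(EDTA)]^2-
n(Ca2+) = 0.02481 L × 0.2389 mol/L = 5.927 × 10^-3 mol
n(EDTA) = 5.927 × 10^-3 mol (1:1 stoichiometry)
V(EDTA) = 5.927 × 10^-3 mol / 0.1648 mol/L = 0.03597 L = 35.97 mL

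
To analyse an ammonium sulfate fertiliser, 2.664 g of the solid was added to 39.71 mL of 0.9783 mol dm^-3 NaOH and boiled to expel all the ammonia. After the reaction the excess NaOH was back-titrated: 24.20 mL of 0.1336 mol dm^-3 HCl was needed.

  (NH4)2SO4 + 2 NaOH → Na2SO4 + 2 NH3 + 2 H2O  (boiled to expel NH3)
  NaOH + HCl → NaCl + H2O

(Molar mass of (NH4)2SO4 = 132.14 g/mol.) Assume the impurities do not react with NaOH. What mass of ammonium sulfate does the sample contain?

n(NaOH) added = 0.03971 × 0.9783 = 0.03885 mol
n(HCl) used in back-titration = 0.02420 × 0.1336 = 3.233 × 10^-3 mol
n(NaOH) left over = 3.233 × 10^-3 mol (1:1 ratio)
n(NaOH) consumed by analyte = 0.03885 − 3.233 × 10^-3 = 0.03562 mol
From the 1:2 ratio, n((NH4)2SO4) = 1/2 × 0.03562 = 0.01781 mol
mass of (NH4)2SO4 = 0.01781 × 132.14 = 2.353 g

2.353 g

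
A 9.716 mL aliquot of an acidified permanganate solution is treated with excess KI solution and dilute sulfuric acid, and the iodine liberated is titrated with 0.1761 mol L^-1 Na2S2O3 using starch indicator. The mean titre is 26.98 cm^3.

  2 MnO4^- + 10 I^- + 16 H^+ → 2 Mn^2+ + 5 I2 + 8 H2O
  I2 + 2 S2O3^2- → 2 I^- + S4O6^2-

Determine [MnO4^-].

0.09780 mol/L

n(S2O3^2-) = 0.02698 × 0.1761 = 4.751 × 10^-3 mol
n(I2) = n(S2O3^2-)/2 = 2.376 × 10^-3 mol
From the 2:5 ratio, n(MnO4^-) in the aliquot = 2/5 × 2.376 × 10^-3 = 9.502 × 10^-4 mol
[MnO4^-] = 9.502 × 10^-4 / 0.009716 = 0.09780 mol/L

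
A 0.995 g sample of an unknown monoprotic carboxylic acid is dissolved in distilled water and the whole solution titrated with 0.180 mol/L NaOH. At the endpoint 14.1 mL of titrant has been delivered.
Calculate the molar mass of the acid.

n(NaOH) = 0.0141 L × 0.180 mol/L = 2.54 × 10^-3 mol
n(HA) = 2.54 × 10^-3 mol (1:1 ratio)
M = m / n = 0.995 g / 2.54 × 10^-3 mol = 392 g/mol

392 g/mol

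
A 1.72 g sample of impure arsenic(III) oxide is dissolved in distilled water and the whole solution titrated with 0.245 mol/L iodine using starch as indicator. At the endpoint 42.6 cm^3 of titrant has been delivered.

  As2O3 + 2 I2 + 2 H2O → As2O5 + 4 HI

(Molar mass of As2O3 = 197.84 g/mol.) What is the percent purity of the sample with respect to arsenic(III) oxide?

60.0 %

n(I2) = 0.0426 L × 0.245 mol/L = 0.0104 mol
From the 1:2 ratio, n(As2O3) = 1/2 × 0.0104 = 5.22 × 10^-3 mol
mass of As2O3 = 5.22 × 10^-3 × 197.84 g/mol = 1.03 g
% As2O3 = 1.03 / 1.72 × 100 = 60.0 %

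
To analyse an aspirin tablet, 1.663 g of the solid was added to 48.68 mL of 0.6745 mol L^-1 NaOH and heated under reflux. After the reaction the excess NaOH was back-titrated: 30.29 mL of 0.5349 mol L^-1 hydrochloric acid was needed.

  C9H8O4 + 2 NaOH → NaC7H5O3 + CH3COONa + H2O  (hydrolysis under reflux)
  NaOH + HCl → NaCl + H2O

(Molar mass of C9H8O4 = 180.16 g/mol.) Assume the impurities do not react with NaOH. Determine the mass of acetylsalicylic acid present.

n(NaOH) added = 0.04868 × 0.6745 = 0.03283 mol
n(HCl) used in back-titration = 0.03029 × 0.5349 = 0.01620 mol
n(NaOH) left over = 0.01620 mol (1:1 ratio)
n(NaOH) consumed by analyte = 0.03283 − 0.01620 = 0.01663 mol
From the 1:2 ratio, n(C9H8O4) = 1/2 × 0.01663 = 8.316 × 10^-3 mol
mass of C9H8O4 = 8.316 × 10^-3 × 180.16 = 1.498 g

1.498 g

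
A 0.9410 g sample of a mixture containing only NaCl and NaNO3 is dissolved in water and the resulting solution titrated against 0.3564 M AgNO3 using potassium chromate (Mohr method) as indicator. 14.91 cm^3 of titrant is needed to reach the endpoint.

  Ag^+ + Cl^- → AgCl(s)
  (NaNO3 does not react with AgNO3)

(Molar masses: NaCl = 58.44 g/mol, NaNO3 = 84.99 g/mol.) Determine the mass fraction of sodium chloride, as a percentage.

n(AgNO3) = 0.01491 × 0.3564 = 5.314 × 10^-3 mol
Let x = n(NaCl), y = n(NaNO3).
Titrant: 1x = 5.314 × 10^-3;  mass: 58.44x + 84.99y = 0.9410
Solving, x = 5.314 × 10^-3 mol, y = 7.418 × 10^-3 mol
mass of NaCl = 5.314 × 10^-3 × 58.44 = 0.3105 g
% NaCl = 0.3105 / 0.9410 × 100 = 33.00 %

33.00 %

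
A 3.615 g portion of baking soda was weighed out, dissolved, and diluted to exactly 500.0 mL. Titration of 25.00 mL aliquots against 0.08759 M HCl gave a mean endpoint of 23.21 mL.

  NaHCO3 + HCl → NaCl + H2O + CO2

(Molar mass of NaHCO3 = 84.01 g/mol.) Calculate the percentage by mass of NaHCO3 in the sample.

n(HCl) per titration = 0.02321 × 0.08759 = 2.033 × 10^-3 mol
n(NaHCO3) in each aliquot = 2.033 × 10^-3 mol (1:1 ratio)
n(NaHCO3) in the whole flask = 2.033 × 10^-3 × 500.0/25.00 = 0.04066 mol
mass of NaHCO3 = 0.04066 × 84.01 = 3.416 g
% NaHCO3 = 3.416 / 3.615 × 100 = 94.49 %

94.49 %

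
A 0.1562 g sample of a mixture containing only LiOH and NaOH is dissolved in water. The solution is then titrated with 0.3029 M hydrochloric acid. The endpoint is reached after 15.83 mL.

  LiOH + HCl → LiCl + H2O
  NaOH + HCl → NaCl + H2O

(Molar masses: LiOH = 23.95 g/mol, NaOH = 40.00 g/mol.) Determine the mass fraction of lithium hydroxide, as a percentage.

34.01 %

n(HCl) = 0.01583 × 0.3029 = 4.795 × 10^-3 mol
Let x = n(LiOH), y = n(NaOH).
Titrant: 1x + 1y = 4.795 × 10^-3;  mass: 23.95x + 40.00y = 0.1562
Solving, x = 2.218 × 10^-3 mol, y = 2.577 × 10^-3 mol
mass of LiOH = 2.218 × 10^-3 × 23.95 = 0.05312 g
% LiOH = 0.05312 / 0.1562 × 100 = 34.01 %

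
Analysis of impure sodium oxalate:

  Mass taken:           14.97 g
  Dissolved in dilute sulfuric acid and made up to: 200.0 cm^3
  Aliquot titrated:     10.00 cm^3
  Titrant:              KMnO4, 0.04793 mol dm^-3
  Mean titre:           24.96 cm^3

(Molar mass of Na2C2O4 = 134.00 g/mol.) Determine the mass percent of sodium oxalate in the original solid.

2 MnO4^- + 5 C2O4^2- + 16 H^+ → 2 Mn^2+ + 10 CO2 + 8 H2O
n(KMnO4) per titration = 0.02496 × 0.04793 = 1.196 × 10^-3 mol
From the 5:2 ratio, n(Na2C2O4) in each aliquot = 5/2 × 1.196 × 10^-3 = 2.991 × 10^-3 mol
n(Na2C2O4) in the whole flask = 2.991 × 10^-3 × 200.0/10.00 = 0.05982 mol
mass of Na2C2O4 = 0.05982 × 134.00 = 8.015 g
% Na2C2O4 = 8.015 / 14.97 × 100 = 53.54 %

53.54 %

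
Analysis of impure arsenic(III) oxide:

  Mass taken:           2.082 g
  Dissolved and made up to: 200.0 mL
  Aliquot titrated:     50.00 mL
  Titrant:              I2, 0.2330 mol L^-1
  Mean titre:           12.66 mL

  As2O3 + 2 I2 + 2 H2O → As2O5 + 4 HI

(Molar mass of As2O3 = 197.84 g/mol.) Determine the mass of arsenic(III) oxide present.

1.167 g

n(I2) per titration = 0.01266 × 0.2330 = 2.950 × 10^-3 mol
From the 1:2 ratio, n(As2O3) in each aliquot = 1/2 × 2.950 × 10^-3 = 1.475 × 10^-3 mol
n(As2O3) in the whole flask = 1.475 × 10^-3 × 200.0/50.00 = 5.900 × 10^-3 mol
mass of As2O3 = 5.900 × 10^-3 × 197.84 = 1.167 g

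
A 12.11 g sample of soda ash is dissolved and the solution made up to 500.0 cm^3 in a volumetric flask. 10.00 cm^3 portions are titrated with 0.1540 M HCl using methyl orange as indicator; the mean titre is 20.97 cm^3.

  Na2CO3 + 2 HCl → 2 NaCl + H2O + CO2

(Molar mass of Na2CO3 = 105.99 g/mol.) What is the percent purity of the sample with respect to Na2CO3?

n(HCl) per titration = 0.02097 × 0.1540 = 3.229 × 10^-3 mol
From the 1:2 ratio, n(Na2CO3) in each aliquot = 1/2 × 3.229 × 10^-3 = 1.615 × 10^-3 mol
n(Na2CO3) in the whole flask = 1.615 × 10^-3 × 500.0/10.00 = 0.08073 mol
mass of Na2CO3 = 0.08073 × 105.99 = 8.557 g
% Na2CO3 = 8.557 / 12.11 × 100 = 70.66 %

70.66 %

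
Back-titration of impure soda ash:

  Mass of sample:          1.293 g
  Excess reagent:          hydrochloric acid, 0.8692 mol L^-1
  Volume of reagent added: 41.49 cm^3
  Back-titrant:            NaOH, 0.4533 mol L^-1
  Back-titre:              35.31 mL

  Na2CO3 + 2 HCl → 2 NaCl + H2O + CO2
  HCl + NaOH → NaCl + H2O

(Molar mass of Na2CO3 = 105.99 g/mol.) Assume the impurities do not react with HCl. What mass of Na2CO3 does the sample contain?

n(HCl) added = 0.04149 × 0.8692 = 0.03606 mol
n(NaOH) used in back-titration = 0.03531 × 0.4533 = 0.01601 mol
n(HCl) left over = 0.01601 mol (1:1 ratio)
n(HCl) consumed by analyte = 0.03606 − 0.01601 = 0.02006 mol
From the 1:2 ratio, n(Na2CO3) = 1/2 × 0.02006 = 0.01003 mol
mass of Na2CO3 = 0.01003 × 105.99 = 1.063 g

1.063 g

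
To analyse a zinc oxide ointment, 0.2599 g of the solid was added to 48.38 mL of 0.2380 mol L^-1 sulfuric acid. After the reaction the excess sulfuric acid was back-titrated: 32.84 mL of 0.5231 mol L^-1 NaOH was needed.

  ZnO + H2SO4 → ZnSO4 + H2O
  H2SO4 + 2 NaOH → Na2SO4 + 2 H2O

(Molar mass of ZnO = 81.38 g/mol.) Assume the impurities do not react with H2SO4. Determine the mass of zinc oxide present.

n(H2SO4) added = 0.04838 × 0.2380 = 0.01151 mol
n(NaOH) used in back-titration = 0.03284 × 0.5231 = 0.01718 mol
From the 1:2 ratio, n(H2SO4) left over = 1/2 × 0.01718 = 8.589 × 10^-3 mol
n(H2SO4) consumed by analyte = 0.01151 − 8.589 × 10^-3 = 2.925 × 10^-3 mol
n(ZnO) = 2.925 × 10^-3 mol (1:1 ratio)
mass of ZnO = 2.925 × 10^-3 × 81.38 = 0.2380 g

0.2380 g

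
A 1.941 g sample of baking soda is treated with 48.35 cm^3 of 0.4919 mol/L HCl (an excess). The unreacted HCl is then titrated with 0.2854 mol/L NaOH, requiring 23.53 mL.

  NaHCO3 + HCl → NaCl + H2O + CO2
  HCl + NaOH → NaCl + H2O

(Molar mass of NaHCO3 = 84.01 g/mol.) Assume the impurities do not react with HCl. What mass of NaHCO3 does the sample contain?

1.434 g

n(HCl) added = 0.04835 × 0.4919 = 0.02378 mol
n(NaOH) used in back-titration = 0.02353 × 0.2854 = 6.715 × 10^-3 mol
n(HCl) left over = 6.715 × 10^-3 mol (1:1 ratio)
n(HCl) consumed by analyte = 0.02378 − 6.715 × 10^-3 = 0.01707 mol
n(NaHCO3) = 0.01707 mol (1:1 ratio)
mass of NaHCO3 = 0.01707 × 84.01 = 1.434 g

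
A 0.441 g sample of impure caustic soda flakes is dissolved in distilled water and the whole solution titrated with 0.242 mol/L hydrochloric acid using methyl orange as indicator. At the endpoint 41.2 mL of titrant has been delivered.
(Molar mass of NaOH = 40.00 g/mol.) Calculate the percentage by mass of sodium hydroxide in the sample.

90.4 %

NaOH + HCl → NaCl + H2O
n(HCl) = 0.0412 L × 0.242 mol/L = 9.97 × 10^-3 mol
n(NaOH) = 9.97 × 10^-3 mol (1:1 ratio)
mass of NaOH = 9.97 × 10^-3 × 40.00 g/mol = 0.399 g
% NaOH = 0.399 / 0.441 × 100 = 90.4 %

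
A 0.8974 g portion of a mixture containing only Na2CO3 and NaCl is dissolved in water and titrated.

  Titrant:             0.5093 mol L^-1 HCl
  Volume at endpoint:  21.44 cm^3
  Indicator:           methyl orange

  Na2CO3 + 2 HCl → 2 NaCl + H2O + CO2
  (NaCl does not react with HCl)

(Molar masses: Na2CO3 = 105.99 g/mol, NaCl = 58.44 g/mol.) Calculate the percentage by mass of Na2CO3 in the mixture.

n(HCl) = 0.02144 × 0.5093 = 0.01092 mol
Let x = n(Na2CO3), y = n(NaCl).
Titrant: 2x = 0.01092;  mass: 105.99x + 58.44y = 0.8974
Solving, x = 5.460 × 10^-3 mol, y = 5.454 × 10^-3 mol
mass of Na2CO3 = 5.460 × 10^-3 × 105.99 = 0.5787 g
% Na2CO3 = 0.5787 / 0.8974 × 100 = 64.48 %

64.48 %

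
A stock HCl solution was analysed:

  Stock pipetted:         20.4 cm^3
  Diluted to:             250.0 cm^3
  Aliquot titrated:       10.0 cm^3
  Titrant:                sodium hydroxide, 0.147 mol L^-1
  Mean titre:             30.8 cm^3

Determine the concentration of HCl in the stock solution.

5.55 mol/L

HCl + NaOH → NaCl + H2O
n(NaOH) = 0.0308 × 0.147 = 4.53 × 10^-3 mol
n(HCl) in the aliquot = 4.53 × 10^-3 mol (1:1 ratio)
[HCl]_dilute = 4.53 × 10^-3 / 0.0100 = 0.453 mol/L
Dilution factor = 250.0 / 20.4 = 12.25
[HCl]_stock = 0.453 × 12.25 = 5.55 mol/L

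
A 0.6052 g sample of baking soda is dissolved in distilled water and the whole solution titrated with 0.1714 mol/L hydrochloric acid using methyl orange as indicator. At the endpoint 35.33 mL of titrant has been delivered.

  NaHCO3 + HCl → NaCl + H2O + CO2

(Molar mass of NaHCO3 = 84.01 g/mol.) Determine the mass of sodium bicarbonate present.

0.5087 g

n(HCl) = 0.03533 L × 0.1714 mol/L = 6.056 × 10^-3 mol
n(NaHCO3) = 6.056 × 10^-3 mol (1:1 ratio)
mass of NaHCO3 = 6.056 × 10^-3 × 84.01 g/mol = 0.5087 g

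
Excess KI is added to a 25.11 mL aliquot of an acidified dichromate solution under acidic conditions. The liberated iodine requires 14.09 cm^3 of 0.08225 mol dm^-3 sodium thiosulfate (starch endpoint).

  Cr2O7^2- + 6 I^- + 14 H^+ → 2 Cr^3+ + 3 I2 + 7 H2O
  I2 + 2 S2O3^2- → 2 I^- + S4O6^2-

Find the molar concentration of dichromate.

n(S2O3^2-) = 0.01409 × 0.08225 = 1.159 × 10^-3 mol
n(I2) = n(S2O3^2-)/2 = 5.795 × 10^-4 mol
From the 1:3 ratio, n(Cr2O7^2-) in the aliquot = 1/3 × 5.795 × 10^-4 = 1.932 × 10^-4 mol
[Cr2O7^2-] = 1.932 × 10^-4 / 0.02511 = 0.007692 mol/L

0.007692 mol/L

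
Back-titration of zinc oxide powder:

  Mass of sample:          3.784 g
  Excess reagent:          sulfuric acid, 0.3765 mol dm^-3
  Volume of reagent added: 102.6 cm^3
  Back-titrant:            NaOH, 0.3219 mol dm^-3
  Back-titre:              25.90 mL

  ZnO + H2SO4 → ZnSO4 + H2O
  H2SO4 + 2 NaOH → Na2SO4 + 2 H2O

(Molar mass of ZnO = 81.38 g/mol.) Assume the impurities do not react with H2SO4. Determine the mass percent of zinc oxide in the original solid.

74.11 %

n(H2SO4) added = 0.1026 × 0.3765 = 0.03863 mol
n(NaOH) used in back-titration = 0.02590 × 0.3219 = 8.337 × 10^-3 mol
From the 1:2 ratio, n(H2SO4) left over = 1/2 × 8.337 × 10^-3 = 4.169 × 10^-3 mol
n(H2SO4) consumed by analyte = 0.03863 − 4.169 × 10^-3 = 0.03446 mol
n(ZnO) = 0.03446 mol (1:1 ratio)
mass of ZnO = 0.03446 × 81.38 = 2.804 g
% ZnO = 2.804 / 3.784 × 100 = 74.11 %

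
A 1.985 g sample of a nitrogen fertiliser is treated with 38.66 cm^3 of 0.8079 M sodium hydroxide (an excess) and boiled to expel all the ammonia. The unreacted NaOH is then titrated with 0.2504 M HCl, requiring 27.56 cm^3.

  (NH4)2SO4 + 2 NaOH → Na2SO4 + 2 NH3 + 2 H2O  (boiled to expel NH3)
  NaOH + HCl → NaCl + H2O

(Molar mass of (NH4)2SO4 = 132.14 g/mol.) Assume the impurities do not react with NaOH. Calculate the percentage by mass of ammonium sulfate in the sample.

n(NaOH) added = 0.03866 × 0.8079 = 0.03123 mol
n(HCl) used in back-titration = 0.02756 × 0.2504 = 6.901 × 10^-3 mol
n(NaOH) left over = 6.901 × 10^-3 mol (1:1 ratio)
n(NaOH) consumed by analyte = 0.03123 − 6.901 × 10^-3 = 0.02433 mol
From the 1:2 ratio, n((NH4)2SO4) = 1/2 × 0.02433 = 0.01217 mol
mass of (NH4)2SO4 = 0.01217 × 132.14 = 1.608 g
% (NH4)2SO4 = 1.608 / 1.985 × 100 = 80.99 %

80.99 %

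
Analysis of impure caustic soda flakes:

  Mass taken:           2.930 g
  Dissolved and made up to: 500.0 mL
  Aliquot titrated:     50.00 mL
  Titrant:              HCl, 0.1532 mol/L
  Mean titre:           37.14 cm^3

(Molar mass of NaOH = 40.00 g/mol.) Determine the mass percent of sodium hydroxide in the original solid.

NaOH + HCl → NaCl + H2O
n(HCl) per titration = 0.03714 × 0.1532 = 5.690 × 10^-3 mol
n(NaOH) in each aliquot = 5.690 × 10^-3 mol (1:1 ratio)
n(NaOH) in the whole flask = 5.690 × 10^-3 × 500.0/50.00 = 0.05690 mol
mass of NaOH = 0.05690 × 40.00 = 2.276 g
% NaOH = 2.276 / 2.930 × 100 = 77.68 %

77.68 %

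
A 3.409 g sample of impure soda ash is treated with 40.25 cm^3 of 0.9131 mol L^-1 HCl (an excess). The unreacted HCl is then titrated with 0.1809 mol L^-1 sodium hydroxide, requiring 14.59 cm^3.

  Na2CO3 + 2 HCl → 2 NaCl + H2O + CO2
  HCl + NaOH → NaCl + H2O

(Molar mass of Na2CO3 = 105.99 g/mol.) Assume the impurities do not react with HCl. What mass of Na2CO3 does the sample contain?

1.808 g

n(HCl) added = 0.04025 × 0.9131 = 0.03675 mol
n(NaOH) used in back-titration = 0.01459 × 0.1809 = 2.639 × 10^-3 mol
n(HCl) left over = 2.639 × 10^-3 mol (1:1 ratio)
n(HCl) consumed by analyte = 0.03675 − 2.639 × 10^-3 = 0.03411 mol
From the 1:2 ratio, n(Na2CO3) = 1/2 × 0.03411 = 0.01706 mol
mass of Na2CO3 = 0.01706 × 105.99 = 1.808 g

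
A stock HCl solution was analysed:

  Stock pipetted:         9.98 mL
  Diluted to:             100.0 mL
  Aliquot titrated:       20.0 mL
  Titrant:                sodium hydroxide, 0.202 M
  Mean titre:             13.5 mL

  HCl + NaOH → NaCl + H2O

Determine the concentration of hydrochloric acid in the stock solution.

1.37 M

n(NaOH) = 0.0135 × 0.202 = 2.73 × 10^-3 mol
n(HCl) in the aliquot = 2.73 × 10^-3 mol (1:1 ratio)
[HCl]_dilute = 2.73 × 10^-3 / 0.0200 = 0.136 mol/L
Dilution factor = 100.0 / 9.98 = 10.02
[HCl]_stock = 0.136 × 10.02 = 1.37 mol/L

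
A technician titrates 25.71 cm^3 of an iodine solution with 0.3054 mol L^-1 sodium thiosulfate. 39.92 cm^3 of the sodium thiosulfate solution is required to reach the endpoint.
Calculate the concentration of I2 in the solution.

I2 + 2 S2O3^2- → 2 I^- + S4O6^2-
n(Na2S2O3) = 0.03992 L × 0.3054 mol/L = 0.01219 mol
From the 1:2 mole ratio, n(I2) = 1/2 × 0.01219 = 6.096 × 10^-3 mol
[I2] = 6.096 × 10^-3 mol / 0.02571 L = 0.2371 mol/L

0.2371 mol/L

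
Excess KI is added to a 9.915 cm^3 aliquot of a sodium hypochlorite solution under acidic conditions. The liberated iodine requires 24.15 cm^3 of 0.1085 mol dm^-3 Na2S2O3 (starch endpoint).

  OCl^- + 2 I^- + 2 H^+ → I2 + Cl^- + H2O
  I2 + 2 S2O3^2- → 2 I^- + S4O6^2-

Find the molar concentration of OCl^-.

0.1321 mol/L

n(S2O3^2-) = 0.02415 × 0.1085 = 2.620 × 10^-3 mol
n(I2) = n(S2O3^2-)/2 = 1.310 × 10^-3 mol
n(OCl^-) in the aliquot = 1.310 × 10^-3 mol (1:1 ratio)
[OCl^-] = 1.310 × 10^-3 / 0.009915 = 0.1321 mol/L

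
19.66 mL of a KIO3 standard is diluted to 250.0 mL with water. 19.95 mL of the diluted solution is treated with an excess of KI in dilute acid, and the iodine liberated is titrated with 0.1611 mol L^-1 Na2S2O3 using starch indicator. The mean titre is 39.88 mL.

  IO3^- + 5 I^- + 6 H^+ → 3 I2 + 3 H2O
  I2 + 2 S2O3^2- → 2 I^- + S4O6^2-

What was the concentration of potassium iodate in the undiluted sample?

n(S2O3^2-) = 0.03988 × 0.1611 = 6.425 × 10^-3 mol
n(I2) = n(S2O3^2-)/2 = 3.212 × 10^-3 mol
From the 1:3 ratio, n(IO3^-) in the aliquot = 1/3 × 3.212 × 10^-3 = 1.071 × 10^-3 mol
[IO3^-]_dilute = 1.071 × 10^-3 / 0.01995 = 0.05367 mol/L
[IO3^-]_original = 0.05367 × 250.0/19.66 = 0.6825 mol/L

0.6825 mol/L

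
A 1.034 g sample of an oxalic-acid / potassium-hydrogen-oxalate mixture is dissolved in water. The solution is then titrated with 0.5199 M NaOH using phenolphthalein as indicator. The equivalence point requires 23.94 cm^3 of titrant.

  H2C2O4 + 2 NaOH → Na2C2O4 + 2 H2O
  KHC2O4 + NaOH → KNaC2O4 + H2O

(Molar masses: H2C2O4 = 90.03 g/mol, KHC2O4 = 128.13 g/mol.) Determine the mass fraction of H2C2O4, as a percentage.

29.37 %

n(NaOH) = 0.02394 × 0.5199 = 0.01245 mol
Let x = n(H2C2O4), y = n(KHC2O4).
Titrant: 2x + 1y = 0.01245;  mass: 90.03x + 128.13y = 1.034
Solving, x = 3.373 × 10^-3 mol, y = 5.700 × 10^-3 mol
mass of H2C2O4 = 3.373 × 10^-3 × 90.03 = 0.3037 g
% H2C2O4 = 0.3037 / 1.034 × 100 = 29.37 %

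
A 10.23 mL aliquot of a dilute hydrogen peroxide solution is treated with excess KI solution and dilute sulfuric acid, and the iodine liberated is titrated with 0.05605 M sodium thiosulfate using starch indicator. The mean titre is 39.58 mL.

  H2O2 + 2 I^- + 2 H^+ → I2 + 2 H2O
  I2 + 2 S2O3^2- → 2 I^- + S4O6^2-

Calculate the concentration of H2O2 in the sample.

n(S2O3^2-) = 0.03958 × 0.05605 = 2.218 × 10^-3 mol
n(I2) = n(S2O3^2-)/2 = 1.109 × 10^-3 mol
n(H2O2) in the aliquot = 1.109 × 10^-3 mol (1:1 ratio)
[H2O2] = 1.109 × 10^-3 / 0.01023 = 0.1084 mol/L

0.1084 M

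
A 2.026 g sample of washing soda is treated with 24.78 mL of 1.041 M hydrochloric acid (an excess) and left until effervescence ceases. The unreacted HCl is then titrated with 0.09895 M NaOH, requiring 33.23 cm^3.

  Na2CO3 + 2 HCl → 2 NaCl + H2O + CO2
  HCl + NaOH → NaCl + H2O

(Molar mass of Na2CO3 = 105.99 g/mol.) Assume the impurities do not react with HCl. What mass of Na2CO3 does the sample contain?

1.193 g

n(HCl) added = 0.02478 × 1.041 = 0.02580 mol
n(NaOH) used in back-titration = 0.03323 × 0.09895 = 3.288 × 10^-3 mol
n(HCl) left over = 3.288 × 10^-3 mol (1:1 ratio)
n(HCl) consumed by analyte = 0.02580 − 3.288 × 10^-3 = 0.02251 mol
From the 1:2 ratio, n(Na2CO3) = 1/2 × 0.02251 = 0.01125 mol
mass of Na2CO3 = 0.01125 × 105.99 = 1.193 g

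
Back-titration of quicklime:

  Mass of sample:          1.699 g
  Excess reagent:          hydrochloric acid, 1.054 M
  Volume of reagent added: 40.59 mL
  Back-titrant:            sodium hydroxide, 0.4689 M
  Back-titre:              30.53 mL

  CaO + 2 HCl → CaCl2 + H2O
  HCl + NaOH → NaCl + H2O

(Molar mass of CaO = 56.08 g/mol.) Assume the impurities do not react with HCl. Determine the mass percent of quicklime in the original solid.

46.98 %

n(HCl) added = 0.04059 × 1.054 = 0.04278 mol
n(NaOH) used in back-titration = 0.03053 × 0.4689 = 0.01432 mol
n(HCl) left over = 0.01432 mol (1:1 ratio)
n(HCl) consumed by analyte = 0.04278 − 0.01432 = 0.02847 mol
From the 1:2 ratio, n(CaO) = 1/2 × 0.02847 = 0.01423 mol
mass of CaO = 0.01423 × 56.08 = 0.7982 g
% CaO = 0.7982 / 1.699 × 100 = 46.98 %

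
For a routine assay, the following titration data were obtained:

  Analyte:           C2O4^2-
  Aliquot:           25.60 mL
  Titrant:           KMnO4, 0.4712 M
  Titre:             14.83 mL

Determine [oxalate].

2 MnO4^- + 5 C2O4^2- + 16 H^+ → 2 Mn^2+ + 10 CO2 + 8 H2O
n(KMnO4) = 0.01483 L × 0.4712 mol/L = 6.988 × 10^-3 mol
From the 5:2 mole ratio, n(C2O4^2-) = 5/2 × 6.988 × 10^-3 = 0.01747 mol
[C2O4^2-] = 0.01747 mol / 0.02560 L = 0.6824 mol/L

0.6824 M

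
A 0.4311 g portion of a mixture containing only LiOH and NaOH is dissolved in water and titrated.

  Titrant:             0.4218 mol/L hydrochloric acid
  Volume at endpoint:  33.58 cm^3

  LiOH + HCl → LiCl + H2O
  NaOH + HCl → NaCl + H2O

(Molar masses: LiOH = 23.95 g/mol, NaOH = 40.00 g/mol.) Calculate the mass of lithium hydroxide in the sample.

n(HCl) = 0.03358 × 0.4218 = 0.01416 mol
Let x = n(LiOH), y = n(NaOH).
Titrant: 1x + 1y = 0.01416;  mass: 23.95x + 40.00y = 0.4311
Solving, x = 8.440 × 10^-3 mol, y = 5.724 × 10^-3 mol
mass of LiOH = 8.440 × 10^-3 × 23.95 = 0.2021 g

0.2021 g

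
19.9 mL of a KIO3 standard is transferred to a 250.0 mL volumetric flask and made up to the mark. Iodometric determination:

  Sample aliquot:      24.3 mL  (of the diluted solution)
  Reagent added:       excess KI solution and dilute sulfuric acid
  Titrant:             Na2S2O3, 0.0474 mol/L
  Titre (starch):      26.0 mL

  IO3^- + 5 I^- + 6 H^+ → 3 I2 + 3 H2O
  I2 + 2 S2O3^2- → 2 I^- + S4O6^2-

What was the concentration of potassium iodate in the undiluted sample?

n(S2O3^2-) = 0.0260 × 0.0474 = 1.23 × 10^-3 mol
n(I2) = n(S2O3^2-)/2 = 6.16 × 10^-4 mol
From the 1:3 ratio, n(IO3^-) in the aliquot = 1/3 × 6.16 × 10^-4 = 2.05 × 10^-4 mol
[IO3^-]_dilute = 2.05 × 10^-4 / 0.0243 = 0.00845 mol/L
[IO3^-]_original = 0.00845 × 250.0/19.9 = 0.106 mol/L

0.106 mol/L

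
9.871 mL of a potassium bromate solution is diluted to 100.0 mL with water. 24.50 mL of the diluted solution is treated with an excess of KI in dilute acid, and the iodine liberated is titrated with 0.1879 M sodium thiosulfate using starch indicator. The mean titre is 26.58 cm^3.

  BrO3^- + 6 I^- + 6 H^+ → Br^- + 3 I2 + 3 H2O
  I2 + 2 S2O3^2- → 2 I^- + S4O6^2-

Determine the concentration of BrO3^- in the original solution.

n(S2O3^2-) = 0.02658 × 0.1879 = 4.994 × 10^-3 mol
n(I2) = n(S2O3^2-)/2 = 2.497 × 10^-3 mol
From the 1:3 ratio, n(BrO3^-) in the aliquot = 1/3 × 2.497 × 10^-3 = 8.324 × 10^-4 mol
[BrO3^-]_dilute = 8.324 × 10^-4 / 0.02450 = 0.03398 mol/L
[BrO3^-]_original = 0.03398 × 100.0/9.871 = 0.3442 mol/L

0.3442 M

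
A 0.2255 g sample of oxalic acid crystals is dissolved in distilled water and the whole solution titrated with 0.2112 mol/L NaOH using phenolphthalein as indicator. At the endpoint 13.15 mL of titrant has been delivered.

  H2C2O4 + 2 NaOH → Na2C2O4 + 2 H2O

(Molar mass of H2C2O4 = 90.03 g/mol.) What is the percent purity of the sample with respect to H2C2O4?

n(NaOH) = 0.01315 L × 0.2112 mol/L = 2.777 × 10^-3 mol
From the 1:2 ratio, n(H2C2O4) = 1/2 × 2.777 × 10^-3 = 1.389 × 10^-3 mol
mass of H2C2O4 = 1.389 × 10^-3 × 90.03 g/mol = 0.1250 g
% H2C2O4 = 0.1250 / 0.2255 × 100 = 55.44 %

55.44 %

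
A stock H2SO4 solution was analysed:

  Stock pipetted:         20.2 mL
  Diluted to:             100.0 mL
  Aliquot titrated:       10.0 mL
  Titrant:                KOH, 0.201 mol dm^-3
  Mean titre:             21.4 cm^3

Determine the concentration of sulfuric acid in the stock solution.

1.06 mol/L

H2SO4 + 2 KOH → K2SO4 + 2 H2O
n(KOH) = 0.0214 × 0.201 = 4.30 × 10^-3 mol
From the 1:2 ratio, n(H2SO4) in the aliquot = 1/2 × 4.30 × 10^-3 = 2.15 × 10^-3 mol
[H2SO4]_dilute = 2.15 × 10^-3 / 0.0100 = 0.215 mol/L
Dilution factor = 100.0 / 20.2 = 4.950
[H2SO4]_stock = 0.215 × 4.950 = 1.06 mol/L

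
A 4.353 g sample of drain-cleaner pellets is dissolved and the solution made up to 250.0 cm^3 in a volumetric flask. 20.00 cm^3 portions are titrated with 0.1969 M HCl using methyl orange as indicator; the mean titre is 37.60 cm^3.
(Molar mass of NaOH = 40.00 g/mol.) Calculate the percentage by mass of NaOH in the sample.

NaOH + HCl → NaCl + H2O
n(HCl) per titration = 0.03760 × 0.1969 = 7.403 × 10^-3 mol
n(NaOH) in each aliquot = 7.403 × 10^-3 mol (1:1 ratio)
n(NaOH) in the whole flask = 7.403 × 10^-3 × 250.0/20.00 = 0.09254 mol
mass of NaOH = 0.09254 × 40.00 = 3.702 g
% NaOH = 3.702 / 4.353 × 100 = 85.04 %

85.04 %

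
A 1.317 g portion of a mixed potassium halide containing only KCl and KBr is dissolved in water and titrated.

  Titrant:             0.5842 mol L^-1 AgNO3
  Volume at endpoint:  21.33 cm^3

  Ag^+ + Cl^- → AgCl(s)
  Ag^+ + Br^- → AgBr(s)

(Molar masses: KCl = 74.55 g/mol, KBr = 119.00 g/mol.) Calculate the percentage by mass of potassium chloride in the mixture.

21.12 %

n(AgNO3) = 0.02133 × 0.5842 = 0.01246 mol
Let x = n(KCl), y = n(KBr).
Titrant: 1x + 1y = 0.01246;  mass: 74.55x + 119.00y = 1.317
Solving, x = 3.731 × 10^-3 mol, y = 8.730 × 10^-3 mol
mass of KCl = 3.731 × 10^-3 × 74.55 = 0.2782 g
% KCl = 0.2782 / 1.317 × 100 = 21.12 %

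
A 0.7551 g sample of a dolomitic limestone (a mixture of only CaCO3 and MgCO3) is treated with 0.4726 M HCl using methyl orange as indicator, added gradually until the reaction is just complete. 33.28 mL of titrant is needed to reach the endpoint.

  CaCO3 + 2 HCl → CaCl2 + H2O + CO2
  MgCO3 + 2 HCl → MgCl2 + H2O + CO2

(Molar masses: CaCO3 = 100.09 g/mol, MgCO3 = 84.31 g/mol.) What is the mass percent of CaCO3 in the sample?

77.35 %

n(HCl) = 0.03328 × 0.4726 = 0.01573 mol
Let x = n(CaCO3), y = n(MgCO3).
Titrant: 2x + 2y = 0.01573;  mass: 100.09x + 84.31y = 0.7551
Solving, x = 5.835 × 10^-3 mol, y = 2.029 × 10^-3 mol
mass of CaCO3 = 5.835 × 10^-3 × 100.09 = 0.5841 g
% CaCO3 = 0.5841 / 0.7551 × 100 = 77.35 %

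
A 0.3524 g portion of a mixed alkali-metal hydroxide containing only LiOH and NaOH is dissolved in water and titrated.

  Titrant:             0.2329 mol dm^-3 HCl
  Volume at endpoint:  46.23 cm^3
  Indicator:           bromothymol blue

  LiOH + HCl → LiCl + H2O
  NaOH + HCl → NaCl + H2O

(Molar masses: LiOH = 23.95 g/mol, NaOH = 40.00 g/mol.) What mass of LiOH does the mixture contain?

0.1168 g

n(HCl) = 0.04623 × 0.2329 = 0.01077 mol
Let x = n(LiOH), y = n(NaOH).
Titrant: 1x + 1y = 0.01077;  mass: 23.95x + 40.00y = 0.3524
Solving, x = 4.877 × 10^-3 mol, y = 5.890 × 10^-3 mol
mass of LiOH = 4.877 × 10^-3 × 23.95 = 0.1168 g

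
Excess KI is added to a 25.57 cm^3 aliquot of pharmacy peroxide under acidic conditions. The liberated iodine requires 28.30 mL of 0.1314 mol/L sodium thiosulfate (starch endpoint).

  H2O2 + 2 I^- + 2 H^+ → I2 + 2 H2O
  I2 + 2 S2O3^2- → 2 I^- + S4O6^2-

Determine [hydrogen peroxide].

n(S2O3^2-) = 0.02830 × 0.1314 = 3.719 × 10^-3 mol
n(I2) = n(S2O3^2-)/2 = 1.859 × 10^-3 mol
n(H2O2) in the aliquot = 1.859 × 10^-3 mol (1:1 ratio)
[H2O2] = 1.859 × 10^-3 / 0.02557 = 0.07271 mol/L

0.07271 mol/L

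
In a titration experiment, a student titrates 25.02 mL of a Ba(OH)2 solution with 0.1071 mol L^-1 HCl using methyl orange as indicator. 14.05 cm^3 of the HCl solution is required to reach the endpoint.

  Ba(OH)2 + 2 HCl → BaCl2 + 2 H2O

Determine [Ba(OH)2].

n(HCl) = 0.01405 L × 0.1071 mol/L = 1.505 × 10^-3 mol
From the 1:2 mole ratio, n(Ba(OH)2) = 1/2 × 1.505 × 10^-3 = 7.524 × 10^-4 mol
[Ba(OH)2] = 7.524 × 10^-4 mol / 0.02502 L = 0.03007 mol/L

0.03007 mol/L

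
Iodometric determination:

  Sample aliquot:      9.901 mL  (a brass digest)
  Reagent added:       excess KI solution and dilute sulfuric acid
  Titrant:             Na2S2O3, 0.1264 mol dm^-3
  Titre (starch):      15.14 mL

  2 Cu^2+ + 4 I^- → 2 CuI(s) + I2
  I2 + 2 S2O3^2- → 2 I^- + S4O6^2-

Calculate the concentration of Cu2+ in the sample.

n(S2O3^2-) = 0.01514 × 0.1264 = 1.914 × 10^-3 mol
n(I2) = n(S2O3^2-)/2 = 9.568 × 10^-4 mol
From the 2:1 ratio, n(Cu2+) in the aliquot = 2/1 × 9.568 × 10^-4 = 1.914 × 10^-3 mol
[Cu2+] = 1.914 × 10^-3 / 0.009901 = 0.1933 mol/L

0.1933 mol/L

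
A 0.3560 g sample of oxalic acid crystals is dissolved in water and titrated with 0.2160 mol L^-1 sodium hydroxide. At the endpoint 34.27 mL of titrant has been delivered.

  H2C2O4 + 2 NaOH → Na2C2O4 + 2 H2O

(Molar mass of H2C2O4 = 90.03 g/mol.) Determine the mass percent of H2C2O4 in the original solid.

93.60 %

n(NaOH) = 0.03427 L × 0.2160 mol/L = 7.402 × 10^-3 mol
From the 1:2 ratio, n(H2C2O4) = 1/2 × 7.402 × 10^-3 = 3.701 × 10^-3 mol
mass of H2C2O4 = 3.701 × 10^-3 × 90.03 g/mol = 0.3332 g
% H2C2O4 = 0.3332 / 0.3560 × 100 = 93.60 %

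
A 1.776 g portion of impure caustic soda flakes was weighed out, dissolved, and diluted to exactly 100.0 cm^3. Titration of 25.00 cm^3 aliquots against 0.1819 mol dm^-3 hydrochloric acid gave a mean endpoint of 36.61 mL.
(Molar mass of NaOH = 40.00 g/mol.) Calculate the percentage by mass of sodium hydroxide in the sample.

NaOH + HCl → NaCl + H2O
n(HCl) per titration = 0.03661 × 0.1819 = 6.659 × 10^-3 mol
n(NaOH) in each aliquot = 6.659 × 10^-3 mol (1:1 ratio)
n(NaOH) in the whole flask = 6.659 × 10^-3 × 100.0/25.00 = 0.02664 mol
mass of NaOH = 0.02664 × 40.00 = 1.065 g
% NaOH = 1.065 / 1.776 × 100 = 59.99 %

59.99 %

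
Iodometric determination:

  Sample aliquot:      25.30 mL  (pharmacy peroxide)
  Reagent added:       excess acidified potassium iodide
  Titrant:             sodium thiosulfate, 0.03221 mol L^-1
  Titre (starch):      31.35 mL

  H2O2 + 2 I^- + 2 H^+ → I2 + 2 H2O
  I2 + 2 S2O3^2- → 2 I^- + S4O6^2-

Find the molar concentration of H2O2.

0.01996 mol/L

n(S2O3^2-) = 0.03135 × 0.03221 = 1.010 × 10^-3 mol
n(I2) = n(S2O3^2-)/2 = 5.049 × 10^-4 mol
n(H2O2) in the aliquot = 5.049 × 10^-4 mol (1:1 ratio)
[H2O2] = 5.049 × 10^-4 / 0.02530 = 0.01996 mol/L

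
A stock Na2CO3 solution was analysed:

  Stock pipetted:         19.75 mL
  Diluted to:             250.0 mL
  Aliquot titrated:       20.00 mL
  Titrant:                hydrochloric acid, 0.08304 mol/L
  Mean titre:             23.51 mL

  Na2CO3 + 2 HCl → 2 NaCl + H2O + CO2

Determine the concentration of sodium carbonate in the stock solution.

n(HCl) = 0.02351 × 0.08304 = 1.952 × 10^-3 mol
From the 1:2 ratio, n(Na2CO3) in the aliquot = 1/2 × 1.952 × 10^-3 = 9.761 × 10^-4 mol
[Na2CO3]_dilute = 9.761 × 10^-4 / 0.02000 = 0.04881 mol/L
Dilution factor = 250.0 / 19.75 = 12.66
[Na2CO3]_stock = 0.04881 × 12.66 = 0.6178 mol/L

0.6178 mol/L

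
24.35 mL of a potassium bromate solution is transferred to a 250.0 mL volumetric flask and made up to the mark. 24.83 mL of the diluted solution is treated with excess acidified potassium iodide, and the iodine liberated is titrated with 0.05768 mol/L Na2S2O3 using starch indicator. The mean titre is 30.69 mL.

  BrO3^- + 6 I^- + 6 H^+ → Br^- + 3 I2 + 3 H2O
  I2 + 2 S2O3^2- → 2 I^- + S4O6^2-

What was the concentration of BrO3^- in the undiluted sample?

n(S2O3^2-) = 0.03069 × 0.05768 = 1.770 × 10^-3 mol
n(I2) = n(S2O3^2-)/2 = 8.851 × 10^-4 mol
From the 1:3 ratio, n(BrO3^-) in the aliquot = 1/3 × 8.851 × 10^-4 = 2.950 × 10^-4 mol
[BrO3^-]_dilute = 2.950 × 10^-4 / 0.02483 = 0.01188 mol/L
[BrO3^-]_original = 0.01188 × 250.0/24.35 = 0.1220 mol/L

0.1220 mol/L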